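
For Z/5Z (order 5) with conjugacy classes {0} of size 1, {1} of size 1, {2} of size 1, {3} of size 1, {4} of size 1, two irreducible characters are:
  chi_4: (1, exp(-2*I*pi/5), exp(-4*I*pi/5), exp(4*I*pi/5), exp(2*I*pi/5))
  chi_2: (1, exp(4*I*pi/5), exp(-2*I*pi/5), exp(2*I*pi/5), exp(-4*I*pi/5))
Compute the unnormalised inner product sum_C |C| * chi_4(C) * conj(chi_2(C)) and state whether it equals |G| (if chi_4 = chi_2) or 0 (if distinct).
Sum = 0; so <chi_4, chi_2> = 0 (distinct irreducibles are orthogonal).

Justification: Compute term by term over conjugacy classes (|C| * chi_4(C) * conj(chi_2(C))):
  1*(1)*conj(1) + 1*(exp(-2*I*pi/5))*conj(exp(4*I*pi/5)) + 1*(exp(-4*I*pi/5))*conj(exp(-2*I*pi/5)) + 1*(exp(4*I*pi/5))*conj(exp(2*I*pi/5)) + 1*(exp(2*I*pi/5))*conj(exp(-4*I*pi/5))
  = (1) + (exp(4*I*pi/5)) + (exp(-2*I*pi/5)) + (exp(2*I*pi/5)) + (exp(-4*I*pi/5))
  = 0.
(Exp terms are combined using exp(i*s)*conj(exp(i*t)) = exp(i*(s-t)), and sums of them are collapsed using the identity that for every m > 1 the m distinct m-th roots of unity sum to 0, e.g. 1 + exp(2*I*pi/3) + exp(-2*I*pi/3) = 0.)
Dividing by |G| = 5 gives 0/5 = 0, matching the row-orthogonality relation <chi_4, chi_2> = [chi_4 = chi_2].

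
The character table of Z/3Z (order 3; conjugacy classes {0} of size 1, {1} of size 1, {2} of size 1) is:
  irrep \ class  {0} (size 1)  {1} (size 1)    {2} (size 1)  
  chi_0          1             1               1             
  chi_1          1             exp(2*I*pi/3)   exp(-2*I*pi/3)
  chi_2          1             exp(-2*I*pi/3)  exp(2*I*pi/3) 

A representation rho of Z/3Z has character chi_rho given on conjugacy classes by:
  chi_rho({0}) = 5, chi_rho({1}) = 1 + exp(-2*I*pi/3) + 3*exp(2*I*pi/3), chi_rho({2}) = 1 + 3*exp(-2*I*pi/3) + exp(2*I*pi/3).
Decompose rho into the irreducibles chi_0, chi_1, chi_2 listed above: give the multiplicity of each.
Multiplicities: chi_0: 1, chi_1: 3, chi_2: 1.

Justification: Use <chi_rho, chi> = (1/|G|) sum_C |C| * chi_rho(C) * conj(chi(C)) with |G| = 3 for each irreducible chi in the table:
  <chi_rho, chi_0> = (1/3)[1*(5)*conj(1) + 1*(1 + exp(-2*I*pi/3) + 3*exp(2*I*pi/3))*conj(1) + 1*(1 + 3*exp(-2*I*pi/3) + exp(2*I*pi/3))*conj(1)]
      = (1/3)[(5) + (1 + exp(-2*I*pi/3) + 3*exp(2*I*pi/3)) + (1 + 3*exp(-2*I*pi/3) + exp(2*I*pi/3))] = 3/3 = 1
  <chi_rho, chi_1> = (1/3)[1*(5)*conj(1) + 1*(1 + exp(-2*I*pi/3) + 3*exp(2*I*pi/3))*conj(exp(2*I*pi/3)) + 1*(1 + 3*exp(-2*I*pi/3) + exp(2*I*pi/3))*conj(exp(-2*I*pi/3))]
      = (1/3)[(5) + (2) + (2)] = 9/3 = 3
  <chi_rho, chi_2> = (1/3)[1*(5)*conj(1) + 1*(1 + exp(-2*I*pi/3) + 3*exp(2*I*pi/3))*conj(exp(-2*I*pi/3)) + 1*(1 + 3*exp(-2*I*pi/3) + exp(2*I*pi/3))*conj(exp(2*I*pi/3))]
      = (1/3)[(5) + (1 + 3*exp(-2*I*pi/3) + exp(2*I*pi/3)) + (1 + exp(-2*I*pi/3) + 3*exp(2*I*pi/3))] = 3/3 = 1
(Exp terms are combined using exp(i*s)*conj(exp(i*t)) = exp(i*(s-t)), and sums of them are collapsed using the identity that for every m > 1 the m distinct m-th roots of unity sum to 0, e.g. 1 + exp(2*I*pi/3) + exp(-2*I*pi/3) = 0.)
Dimension check: dim(rho) = sum (mult * dim) = 1*1 + 3*1 + 1*1 = 5 = chi_rho(e) = 5.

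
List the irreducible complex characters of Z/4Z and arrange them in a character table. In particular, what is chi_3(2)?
Character table of Z/4Z (irreps indexed chi_0,...,chi_3 with chi_k(m) = zeta_4^(k*m), zeta_4 = exp(2*pi*i/4)):
  irrep \ class  {0} (size 1)  {1} (size 1)  {2} (size 1)  {3} (size 1)
  chi_0          1             1             1             1           
  chi_1          1             I             -1            -I          
  chi_2          1             -1            1             -1          
  chi_3          1             -I            -1            I           

Spot check: chi_3(2) = zeta_4^(3*2) = zeta_4^6 = -1.

Explanation: Z/4Z is abelian, so all 4 irreducible complex representations are 1-dimensional. They are given by chi_k(m) = zeta_4^(k*m) for k = 0,...,3. Row orthogonality: sum_m chi_k(m) conj(chi_l(m)) = 4 * [k = l].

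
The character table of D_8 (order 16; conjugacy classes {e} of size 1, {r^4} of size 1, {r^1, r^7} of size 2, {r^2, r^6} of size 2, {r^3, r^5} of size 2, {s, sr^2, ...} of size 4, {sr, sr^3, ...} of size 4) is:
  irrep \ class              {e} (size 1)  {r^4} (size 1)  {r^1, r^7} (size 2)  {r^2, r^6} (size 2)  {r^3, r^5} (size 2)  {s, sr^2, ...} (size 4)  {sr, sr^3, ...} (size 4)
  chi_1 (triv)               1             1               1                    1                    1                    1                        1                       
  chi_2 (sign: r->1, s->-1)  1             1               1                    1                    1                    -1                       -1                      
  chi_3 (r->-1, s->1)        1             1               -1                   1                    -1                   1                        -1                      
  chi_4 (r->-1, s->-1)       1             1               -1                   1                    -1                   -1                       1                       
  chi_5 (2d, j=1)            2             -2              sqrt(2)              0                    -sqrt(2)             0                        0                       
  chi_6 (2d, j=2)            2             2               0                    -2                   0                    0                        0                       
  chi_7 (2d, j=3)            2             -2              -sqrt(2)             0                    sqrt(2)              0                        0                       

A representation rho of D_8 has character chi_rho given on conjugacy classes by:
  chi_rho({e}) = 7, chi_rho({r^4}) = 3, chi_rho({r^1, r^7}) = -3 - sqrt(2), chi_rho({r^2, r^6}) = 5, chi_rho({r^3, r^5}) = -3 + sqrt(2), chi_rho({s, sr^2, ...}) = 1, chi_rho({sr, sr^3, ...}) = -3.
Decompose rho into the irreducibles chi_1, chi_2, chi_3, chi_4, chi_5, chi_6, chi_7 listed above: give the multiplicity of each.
Multiplicities: chi_1: 0, chi_2: 1, chi_3: 3, chi_4: 1, chi_5: 0, chi_6: 0, chi_7: 1.

Justification: Use <chi_rho, chi> = (1/|G|) sum_C |C| * chi_rho(C) * conj(chi(C)) with |G| = 16 for each irreducible chi in the table:
  <chi_rho, chi_1> = (1/16)[1*(7)*conj(1) + 1*(3)*conj(1) + 2*(-3 - sqrt(2))*conj(1) + 2*(5)*conj(1) + 2*(-3 + sqrt(2))*conj(1) + 4*(1)*conj(1) + 4*(-3)*conj(1)]
      = (1/16)[(7) + (3) + (-6 - 2*sqrt(2)) + (10) + (-6 + 2*sqrt(2)) + (4) + (-12)] = 0/16 = 0
  <chi_rho, chi_2> = (1/16)[1*(7)*conj(1) + 1*(3)*conj(1) + 2*(-3 - sqrt(2))*conj(1) + 2*(5)*conj(1) + 2*(-3 + sqrt(2))*conj(1) + 4*(1)*conj(-1) + 4*(-3)*conj(-1)]
      = (1/16)[(7) + (3) + (-6 - 2*sqrt(2)) + (10) + (-6 + 2*sqrt(2)) + (-4) + (12)] = 16/16 = 1
  <chi_rho, chi_3> = (1/16)[1*(7)*conj(1) + 1*(3)*conj(1) + 2*(-3 - sqrt(2))*conj(-1) + 2*(5)*conj(1) + 2*(-3 + sqrt(2))*conj(-1) + 4*(1)*conj(1) + 4*(-3)*conj(-1)]
      = (1/16)[(7) + (3) + (2*sqrt(2) + 6) + (10) + (6 - 2*sqrt(2)) + (4) + (12)] = 48/16 = 3
  <chi_rho, chi_4> = (1/16)[1*(7)*conj(1) + 1*(3)*conj(1) + 2*(-3 - sqrt(2))*conj(-1) + 2*(5)*conj(1) + 2*(-3 + sqrt(2))*conj(-1) + 4*(1)*conj(-1) + 4*(-3)*conj(1)]
      = (1/16)[(7) + (3) + (2*sqrt(2) + 6) + (10) + (6 - 2*sqrt(2)) + (-4) + (-12)] = 16/16 = 1
  <chi_rho, chi_5> = (1/16)[1*(7)*conj(2) + 1*(3)*conj(-2) + 2*(-3 - sqrt(2))*conj(sqrt(2)) + 2*(5)*conj(0) + 2*(-3 + sqrt(2))*conj(-sqrt(2)) + 4*(1)*conj(0) + 4*(-3)*conj(0)]
      = (1/16)[(14) + (-6) + (-6*sqrt(2) - 4) + (0) + (-4 + 6*sqrt(2)) + (0) + (0)] = 0/16 = 0
  <chi_rho, chi_6> = (1/16)[1*(7)*conj(2) + 1*(3)*conj(2) + 2*(-3 - sqrt(2))*conj(0) + 2*(5)*conj(-2) + 2*(-3 + sqrt(2))*conj(0) + 4*(1)*conj(0) + 4*(-3)*conj(0)]
      = (1/16)[(14) + (6) + (0) + (-20) + (0) + (0) + (0)] = 0/16 = 0
  <chi_rho, chi_7> = (1/16)[1*(7)*conj(2) + 1*(3)*conj(-2) + 2*(-3 - sqrt(2))*conj(-sqrt(2)) + 2*(5)*conj(0) + 2*(-3 + sqrt(2))*conj(sqrt(2)) + 4*(1)*conj(0) + 4*(-3)*conj(0)]
      = (1/16)[(14) + (-6) + (4 + 6*sqrt(2)) + (0) + (4 - 6*sqrt(2)) + (0) + (0)] = 16/16 = 1
Dimension check: dim(rho) = sum (mult * dim) = 0*1 + 1*1 + 3*1 + 1*1 + 0*2 + 0*2 + 1*2 = 7 = chi_rho(e) = 7.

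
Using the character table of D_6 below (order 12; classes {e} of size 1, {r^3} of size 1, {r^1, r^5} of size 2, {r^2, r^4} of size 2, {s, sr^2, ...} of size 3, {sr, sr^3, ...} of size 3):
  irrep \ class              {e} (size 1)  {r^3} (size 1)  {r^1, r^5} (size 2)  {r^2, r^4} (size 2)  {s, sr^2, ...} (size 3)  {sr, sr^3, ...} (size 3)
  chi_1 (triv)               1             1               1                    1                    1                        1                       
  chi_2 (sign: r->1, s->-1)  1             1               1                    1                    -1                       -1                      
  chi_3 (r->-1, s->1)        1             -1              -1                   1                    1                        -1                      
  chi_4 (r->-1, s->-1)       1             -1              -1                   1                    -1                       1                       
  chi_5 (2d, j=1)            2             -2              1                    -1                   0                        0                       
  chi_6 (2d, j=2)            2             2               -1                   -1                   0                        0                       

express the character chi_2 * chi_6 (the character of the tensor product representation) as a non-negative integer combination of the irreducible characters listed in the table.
chi_2 tensor chi_6 = chi_6 (all other irreducibles have multiplicity 0).

Argument: The character of a tensor product is the pointwise product (chi_2 * chi_6)(C) = chi_2(C) * chi_6(C):
  {e}: (1)*(2), {r^3}: (1)*(2), {r^1, r^5}: (1)*(-1), {r^2, r^4}: (1)*(-1), {s, sr^2, ...}: (-1)*(0), {sr, sr^3, ...}: (-1)*(0)
so (chi_2 * chi_6) takes values
  {e} -> 2, {r^3} -> 2, {r^1, r^5} -> -1, {r^2, r^4} -> -1, {s, sr^2, ...} -> 0, {sr, sr^3, ...} -> 0.
Now take the inner product of this character with each irreducible chi from the table, <chi_2*chi_6, chi> = (1/12) sum_C |C| (chi_2*chi_6)(C) conj(chi(C)):
  <chi_2*chi_6, chi_1> = (1/12)[1*(2)*conj(1) + 1*(2)*conj(1) + 2*(-1)*conj(1) + 2*(-1)*conj(1) + 3*(0)*conj(1) + 3*(0)*conj(1)]
      = (1/12)[(2) + (2) + (-2) + (-2) + (0) + (0)] = 0/12 = 0
  <chi_2*chi_6, chi_2> = (1/12)[1*(2)*conj(1) + 1*(2)*conj(1) + 2*(-1)*conj(1) + 2*(-1)*conj(1) + 3*(0)*conj(-1) + 3*(0)*conj(-1)]
      = (1/12)[(2) + (2) + (-2) + (-2) + (0) + (0)] = 0/12 = 0
  <chi_2*chi_6, chi_3> = (1/12)[1*(2)*conj(1) + 1*(2)*conj(-1) + 2*(-1)*conj(-1) + 2*(-1)*conj(1) + 3*(0)*conj(1) + 3*(0)*conj(-1)]
      = (1/12)[(2) + (-2) + (2) + (-2) + (0) + (0)] = 0/12 = 0
  <chi_2*chi_6, chi_4> = (1/12)[1*(2)*conj(1) + 1*(2)*conj(-1) + 2*(-1)*conj(-1) + 2*(-1)*conj(1) + 3*(0)*conj(-1) + 3*(0)*conj(1)]
      = (1/12)[(2) + (-2) + (2) + (-2) + (0) + (0)] = 0/12 = 0
  <chi_2*chi_6, chi_5> = (1/12)[1*(2)*conj(2) + 1*(2)*conj(-2) + 2*(-1)*conj(1) + 2*(-1)*conj(-1) + 3*(0)*conj(0) + 3*(0)*conj(0)]
      = (1/12)[(4) + (-4) + (-2) + (2) + (0) + (0)] = 0/12 = 0
  <chi_2*chi_6, chi_6> = (1/12)[1*(2)*conj(2) + 1*(2)*conj(2) + 2*(-1)*conj(-1) + 2*(-1)*conj(-1) + 3*(0)*conj(0) + 3*(0)*conj(0)]
      = (1/12)[(4) + (4) + (2) + (2) + (0) + (0)] = 12/12 = 1
Hence the multiplicities are chi_6: 1. Dimension check: dim(chi_2)*dim(chi_6) = 1*2 = 2 and sum (mult * dim) = 1*2 = 2.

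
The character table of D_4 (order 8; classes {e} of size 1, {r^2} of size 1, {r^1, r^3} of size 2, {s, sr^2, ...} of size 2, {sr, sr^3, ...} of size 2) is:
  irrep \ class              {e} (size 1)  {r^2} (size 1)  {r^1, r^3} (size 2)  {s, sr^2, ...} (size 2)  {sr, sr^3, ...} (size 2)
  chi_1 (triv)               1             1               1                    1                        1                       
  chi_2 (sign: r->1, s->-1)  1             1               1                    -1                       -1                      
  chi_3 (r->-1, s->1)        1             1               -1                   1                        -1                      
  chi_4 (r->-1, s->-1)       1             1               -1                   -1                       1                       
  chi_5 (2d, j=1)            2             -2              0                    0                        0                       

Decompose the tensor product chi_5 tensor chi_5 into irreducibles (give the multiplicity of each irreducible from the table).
chi_5 tensor chi_5 = chi_1 + chi_2 + chi_3 + chi_4 (all other irreducibles have multiplicity 0).

Derivation: The character of a tensor product is the pointwise product (chi_5 * chi_5)(C) = chi_5(C) * chi_5(C):
  {e}: (2)*(2), {r^2}: (-2)*(-2), {r^1, r^3}: (0)*(0), {s, sr^2, ...}: (0)*(0), {sr, sr^3, ...}: (0)*(0)
so (chi_5 * chi_5) takes values
  {e} -> 4, {r^2} -> 4, {r^1, r^3} -> 0, {s, sr^2, ...} -> 0, {sr, sr^3, ...} -> 0.
Now take the inner product of this character with each irreducible chi from the table, <chi_5*chi_5, chi> = (1/8) sum_C |C| (chi_5*chi_5)(C) conj(chi(C)):
  <chi_5*chi_5, chi_1> = (1/8)[1*(4)*conj(1) + 1*(4)*conj(1) + 2*(0)*conj(1) + 2*(0)*conj(1) + 2*(0)*conj(1)]
      = (1/8)[(4) + (4) + (0) + (0) + (0)] = 8/8 = 1
  <chi_5*chi_5, chi_2> = (1/8)[1*(4)*conj(1) + 1*(4)*conj(1) + 2*(0)*conj(1) + 2*(0)*conj(-1) + 2*(0)*conj(-1)]
      = (1/8)[(4) + (4) + (0) + (0) + (0)] = 8/8 = 1
  <chi_5*chi_5, chi_3> = (1/8)[1*(4)*conj(1) + 1*(4)*conj(1) + 2*(0)*conj(-1) + 2*(0)*conj(1) + 2*(0)*conj(-1)]
      = (1/8)[(4) + (4) + (0) + (0) + (0)] = 8/8 = 1
  <chi_5*chi_5, chi_4> = (1/8)[1*(4)*conj(1) + 1*(4)*conj(1) + 2*(0)*conj(-1) + 2*(0)*conj(-1) + 2*(0)*conj(1)]
      = (1/8)[(4) + (4) + (0) + (0) + (0)] = 8/8 = 1
  <chi_5*chi_5, chi_5> = (1/8)[1*(4)*conj(2) + 1*(4)*conj(-2) + 2*(0)*conj(0) + 2*(0)*conj(0) + 2*(0)*conj(0)]
      = (1/8)[(8) + (-8) + (0) + (0) + (0)] = 0/8 = 0
Hence the multiplicities are chi_1: 1, chi_2: 1, chi_3: 1, chi_4: 1. Dimension check: dim(chi_5)*dim(chi_5) = 2*2 = 4 and sum (mult * dim) = 1*1 + 1*1 + 1*1 + 1*1 = 4.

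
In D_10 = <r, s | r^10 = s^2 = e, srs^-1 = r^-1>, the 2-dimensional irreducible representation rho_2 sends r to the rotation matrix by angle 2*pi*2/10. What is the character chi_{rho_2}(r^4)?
chi_{rho_2}(r^4) = 2*cos(2*pi*2*4/10) = -1/2 + sqrt(5)/2

Justification: rho_2(r^4) is rotation by angle 2*pi*2*4/10, whose trace is 2*cos(2*pi*2*4/10) = -1/2 + sqrt(5)/2.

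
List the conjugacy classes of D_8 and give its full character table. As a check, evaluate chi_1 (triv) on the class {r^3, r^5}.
Conjugacy classes: {e} of size 1, {r^4} of size 1, {r^1, r^7} of size 2, {r^2, r^6} of size 2, {r^3, r^5} of size 2, {s, sr^2, ...} of size 4, {sr, sr^3, ...} of size 4.
Character table:
  irrep \ class              {e} (size 1)  {r^4} (size 1)  {r^1, r^7} (size 2)  {r^2, r^6} (size 2)  {r^3, r^5} (size 2)  {s, sr^2, ...} (size 4)  {sr, sr^3, ...} (size 4)
  chi_1 (triv)               1             1               1                    1                    1                    1                        1                       
  chi_2 (sign: r->1, s->-1)  1             1               1                    1                    1                    -1                       -1                      
  chi_3 (r->-1, s->1)        1             1               -1                   1                    -1                   1                        -1                      
  chi_4 (r->-1, s->-1)       1             1               -1                   1                    -1                   -1                       1                       
  chi_5 (2d, j=1)            2             -2              sqrt(2)              0                    -sqrt(2)             0                        0                       
  chi_6 (2d, j=2)            2             2               0                    -2                   0                    0                        0                       
  chi_7 (2d, j=3)            2             -2              -sqrt(2)             0                    sqrt(2)              0                        0                       

Spot check: chi_1 (triv) on {r^3, r^5} = 1.

Justification: D_8 has order 2*8 = 16 with 7 conjugacy classes, hence 7 irreducibles. Sum of squared dims 1 + 1 + 1 + 1 + 4 + 4 + 4 = 16 = |G|. Linear characters come from the abelianisation; the 2-dimensional irreps have character r^k -> 2*cos(2*pi*j*k/8), reflections -> 0.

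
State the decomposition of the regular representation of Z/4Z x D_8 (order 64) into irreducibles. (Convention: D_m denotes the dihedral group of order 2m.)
Each irreducible V_i of dimension d_i appears with multiplicity d_i, i.e. rho_reg = (direct sum over all irreducibles V_i) d_i V_i. The irreducible dimensions for Z/4Z x D_8 are 1, 1, 1, 1, 1, 1, 1, 1, 1, 1, 1, 1, 1, 1, 1, 1, 2, 2, 2, 2, 2, 2, 2, 2, 2, 2, 2, 2: 16 irreducibles of dimension 1, each with multiplicity 1; 12 irreducibles of dimension 2, each with multiplicity 2. Total dimension 16*1*1 + 12*2*2 = 64 = |G|.

Derivation: General theorem: in the regular representation of a finite group G, each irreducible appears with multiplicity equal to its dimension. Check: dim(rho_reg) = sum d_i^2 = 1 + 1 + 1 + 1 + 1 + 1 + 1 + 1 + 1 + 1 + 1 + 1 + 1 + 1 + 1 + 1 + 4 + 4 + 4 + 4 + 4 + 4 + 4 + 4 + 4 + 4 + 4 + 4 = 64 = |G|.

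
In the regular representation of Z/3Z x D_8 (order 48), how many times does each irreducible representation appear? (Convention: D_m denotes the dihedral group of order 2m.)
Each irreducible V_i of dimension d_i appears with multiplicity d_i, i.e. rho_reg = (direct sum over all irreducibles V_i) d_i V_i. The irreducible dimensions for Z/3Z x D_8 are 1, 1, 1, 1, 1, 1, 1, 1, 1, 1, 1, 1, 2, 2, 2, 2, 2, 2, 2, 2, 2: 12 irreducibles of dimension 1, each with multiplicity 1; 9 irreducibles of dimension 2, each with multiplicity 2. Total dimension 12*1*1 + 9*2*2 = 48 = |G|.

Derivation: General theorem: in the regular representation of a finite group G, each irreducible appears with multiplicity equal to its dimension. Check: dim(rho_reg) = sum d_i^2 = 1 + 1 + 1 + 1 + 1 + 1 + 1 + 1 + 1 + 1 + 1 + 1 + 4 + 4 + 4 + 4 + 4 + 4 + 4 + 4 + 4 = 48 = |G|.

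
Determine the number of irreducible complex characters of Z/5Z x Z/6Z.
30

Solution. The number of irreducible complex representations of a finite group equals its number of conjugacy classes. Z/5Z x Z/6Z is abelian of order 30, so every element is its own conjugacy class: 30 classes, so Z/5Z x Z/6Z (order 30) has exactly 30 irreducible complex representations.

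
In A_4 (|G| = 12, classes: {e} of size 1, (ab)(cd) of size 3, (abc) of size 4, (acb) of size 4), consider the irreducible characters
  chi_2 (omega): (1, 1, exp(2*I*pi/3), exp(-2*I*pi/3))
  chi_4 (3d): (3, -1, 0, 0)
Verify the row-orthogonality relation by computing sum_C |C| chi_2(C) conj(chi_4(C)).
Sum = 0; so <chi_2, chi_4> = 0 (distinct irreducibles are orthogonal).

Justification: Compute term by term over conjugacy classes (|C| * chi_2(C) * conj(chi_4(C))):
  1*(1)*conj(3) + 3*(1)*conj(-1) + 4*(exp(2*I*pi/3))*conj(0) + 4*(exp(-2*I*pi/3))*conj(0)
  = (3) + (-3) + (0) + (0)
  = 0.
(Exp terms are combined using exp(i*s)*conj(exp(i*t)) = exp(i*(s-t)), and sums of them are collapsed using the identity that for every m > 1 the m distinct m-th roots of unity sum to 0, e.g. 1 + exp(2*I*pi/3) + exp(-2*I*pi/3) = 0.)
Dividing by |G| = 12 gives 0/12 = 0, matching the row-orthogonality relation <chi_2, chi_4> = [chi_2 = chi_4].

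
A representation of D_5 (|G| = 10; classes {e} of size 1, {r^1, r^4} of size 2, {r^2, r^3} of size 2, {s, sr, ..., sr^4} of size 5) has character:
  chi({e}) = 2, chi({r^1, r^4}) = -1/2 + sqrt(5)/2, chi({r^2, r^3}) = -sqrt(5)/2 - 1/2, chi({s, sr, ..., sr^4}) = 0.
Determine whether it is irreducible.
Irreducible: <chi, chi> = 1.

<chi, chi> = (1/|G|) sum_C |C| * |chi(C)|^2 = (1/10)[1*|2|^2 + 2*|-1/2 + sqrt(5)/2|^2 + 2*|-sqrt(5)/2 - 1/2|^2 + 5*|0|^2]
  = (1/10)[(4) + (3 - sqrt(5)) + (sqrt(5) + 3) + (0)] = 10/10 = 1.
A character is irreducible iff <chi, chi> = 1, so this representation is irreducible.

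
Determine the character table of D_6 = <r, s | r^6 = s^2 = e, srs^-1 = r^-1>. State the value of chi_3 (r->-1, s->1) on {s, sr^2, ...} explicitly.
Conjugacy classes: {e} of size 1, {r^3} of size 1, {r^1, r^5} of size 2, {r^2, r^4} of size 2, {s, sr^2, ...} of size 3, {sr, sr^3, ...} of size 3.
Character table:
  irrep \ class              {e} (size 1)  {r^3} (size 1)  {r^1, r^5} (size 2)  {r^2, r^4} (size 2)  {s, sr^2, ...} (size 3)  {sr, sr^3, ...} (size 3)
  chi_1 (triv)               1             1               1                    1                    1                        1                       
  chi_2 (sign: r->1, s->-1)  1             1               1                    1                    -1                       -1                      
  chi_3 (r->-1, s->1)        1             -1              -1                   1                    1                        -1                      
  chi_4 (r->-1, s->-1)       1             -1              -1                   1                    -1                       1                       
  chi_5 (2d, j=1)            2             -2              1                    -1                   0                        0                       
  chi_6 (2d, j=2)            2             2               -1                   -1                   0                        0                       

Spot check: chi_3 (r->-1, s->1) on {s, sr^2, ...} = 1.

Justification: D_6 has order 2*6 = 12 with 6 conjugacy classes, hence 6 irreducibles. Sum of squared dims 1 + 1 + 1 + 1 + 4 + 4 = 12 = |G|. Linear characters come from the abelianisation; the 2-dimensional irreps have character r^k -> 2*cos(2*pi*j*k/6), reflections -> 0.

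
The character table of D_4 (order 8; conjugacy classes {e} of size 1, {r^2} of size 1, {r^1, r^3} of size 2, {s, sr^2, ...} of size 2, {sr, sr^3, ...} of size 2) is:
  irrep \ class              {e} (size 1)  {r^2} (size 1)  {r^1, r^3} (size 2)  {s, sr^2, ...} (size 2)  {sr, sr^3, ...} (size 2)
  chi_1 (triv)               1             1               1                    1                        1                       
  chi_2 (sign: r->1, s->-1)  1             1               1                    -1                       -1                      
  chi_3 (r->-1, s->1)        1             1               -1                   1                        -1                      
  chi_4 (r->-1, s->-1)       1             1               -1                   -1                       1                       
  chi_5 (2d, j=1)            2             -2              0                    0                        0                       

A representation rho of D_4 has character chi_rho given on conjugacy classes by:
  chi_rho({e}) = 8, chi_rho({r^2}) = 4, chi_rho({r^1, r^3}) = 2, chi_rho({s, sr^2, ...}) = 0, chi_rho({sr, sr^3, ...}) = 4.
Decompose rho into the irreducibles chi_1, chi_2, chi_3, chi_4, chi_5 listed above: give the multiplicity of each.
Multiplicities: chi_1: 3, chi_2: 1, chi_3: 0, chi_4: 2, chi_5: 1.

Argument: Use <chi_rho, chi> = (1/|G|) sum_C |C| * chi_rho(C) * conj(chi(C)) with |G| = 8 for each irreducible chi in the table:
  <chi_rho, chi_1> = (1/8)[1*(8)*conj(1) + 1*(4)*conj(1) + 2*(2)*conj(1) + 2*(0)*conj(1) + 2*(4)*conj(1)]
      = (1/8)[(8) + (4) + (4) + (0) + (8)] = 24/8 = 3
  <chi_rho, chi_2> = (1/8)[1*(8)*conj(1) + 1*(4)*conj(1) + 2*(2)*conj(1) + 2*(0)*conj(-1) + 2*(4)*conj(-1)]
      = (1/8)[(8) + (4) + (4) + (0) + (-8)] = 8/8 = 1
  <chi_rho, chi_3> = (1/8)[1*(8)*conj(1) + 1*(4)*conj(1) + 2*(2)*conj(-1) + 2*(0)*conj(1) + 2*(4)*conj(-1)]
      = (1/8)[(8) + (4) + (-4) + (0) + (-8)] = 0/8 = 0
  <chi_rho, chi_4> = (1/8)[1*(8)*conj(1) + 1*(4)*conj(1) + 2*(2)*conj(-1) + 2*(0)*conj(-1) + 2*(4)*conj(1)]
      = (1/8)[(8) + (4) + (-4) + (0) + (8)] = 16/8 = 2
  <chi_rho, chi_5> = (1/8)[1*(8)*conj(2) + 1*(4)*conj(-2) + 2*(2)*conj(0) + 2*(0)*conj(0) + 2*(4)*conj(0)]
      = (1/8)[(16) + (-8) + (0) + (0) + (0)] = 8/8 = 1
Dimension check: dim(rho) = sum (mult * dim) = 3*1 + 1*1 + 0*1 + 2*1 + 1*2 = 8 = chi_rho(e) = 8.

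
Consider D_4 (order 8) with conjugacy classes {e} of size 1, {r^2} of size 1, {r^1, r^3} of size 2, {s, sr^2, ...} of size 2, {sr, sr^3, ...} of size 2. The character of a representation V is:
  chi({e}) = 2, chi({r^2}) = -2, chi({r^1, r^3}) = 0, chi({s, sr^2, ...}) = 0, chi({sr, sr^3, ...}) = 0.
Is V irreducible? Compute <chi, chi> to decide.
Irreducible: <chi, chi> = 1.

Justification: <chi, chi> = (1/|G|) sum_C |C| * |chi(C)|^2 = (1/8)[1*|2|^2 + 1*|-2|^2 + 2*|0|^2 + 2*|0|^2 + 2*|0|^2]
  = (1/8)[(4) + (4) + (0) + (0) + (0)] = 8/8 = 1.
A character is irreducible iff <chi, chi> = 1, so this representation is irreducible.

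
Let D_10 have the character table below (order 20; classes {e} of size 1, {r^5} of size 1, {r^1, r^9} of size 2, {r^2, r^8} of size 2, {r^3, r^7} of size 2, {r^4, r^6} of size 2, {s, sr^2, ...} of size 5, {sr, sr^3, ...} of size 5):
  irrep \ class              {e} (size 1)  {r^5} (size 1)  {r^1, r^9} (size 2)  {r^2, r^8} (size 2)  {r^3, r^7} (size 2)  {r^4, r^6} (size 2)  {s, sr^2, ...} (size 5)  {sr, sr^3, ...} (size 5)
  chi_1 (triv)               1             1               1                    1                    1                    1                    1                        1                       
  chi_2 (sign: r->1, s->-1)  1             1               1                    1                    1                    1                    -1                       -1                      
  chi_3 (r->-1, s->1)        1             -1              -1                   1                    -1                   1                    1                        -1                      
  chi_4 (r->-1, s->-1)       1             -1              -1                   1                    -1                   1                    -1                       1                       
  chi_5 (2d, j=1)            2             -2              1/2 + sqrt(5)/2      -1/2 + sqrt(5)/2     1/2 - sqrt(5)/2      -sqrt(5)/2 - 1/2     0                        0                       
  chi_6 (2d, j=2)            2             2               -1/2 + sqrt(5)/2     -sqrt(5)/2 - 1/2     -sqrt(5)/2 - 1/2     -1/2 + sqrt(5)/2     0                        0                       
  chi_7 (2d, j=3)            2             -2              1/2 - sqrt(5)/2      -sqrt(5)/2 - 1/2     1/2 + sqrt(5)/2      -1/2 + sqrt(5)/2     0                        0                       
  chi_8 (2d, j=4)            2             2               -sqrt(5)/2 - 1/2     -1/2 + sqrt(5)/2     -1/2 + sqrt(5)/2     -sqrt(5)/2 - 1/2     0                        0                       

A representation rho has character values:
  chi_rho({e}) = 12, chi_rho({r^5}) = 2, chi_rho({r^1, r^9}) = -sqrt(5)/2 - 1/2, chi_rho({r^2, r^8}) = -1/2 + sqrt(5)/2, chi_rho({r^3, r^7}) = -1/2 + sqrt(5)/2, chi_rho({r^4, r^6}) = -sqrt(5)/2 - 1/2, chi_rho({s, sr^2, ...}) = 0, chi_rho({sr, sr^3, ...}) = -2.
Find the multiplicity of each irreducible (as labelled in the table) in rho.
Multiplicities: chi_1: 0, chi_2: 1, chi_3: 1, chi_4: 0, chi_5: 1, chi_6: 1, chi_7: 1, chi_8: 2.

Explanation: Use <chi_rho, chi> = (1/|G|) sum_C |C| * chi_rho(C) * conj(chi(C)) with |G| = 20 for each irreducible chi in the table:
  <chi_rho, chi_1> = (1/20)[1*(12)*conj(1) + 1*(2)*conj(1) + 2*(-sqrt(5)/2 - 1/2)*conj(1) + 2*(-1/2 + sqrt(5)/2)*conj(1) + 2*(-1/2 + sqrt(5)/2)*conj(1) + 2*(-sqrt(5)/2 - 1/2)*conj(1) + 5*(0)*conj(1) + 5*(-2)*conj(1)]
      = (1/20)[(12) + (2) + (-sqrt(5) - 1) + (-1 + sqrt(5)) + (-1 + sqrt(5)) + (-sqrt(5) - 1) + (0) + (-10)] = 0/20 = 0
  <chi_rho, chi_2> = (1/20)[1*(12)*conj(1) + 1*(2)*conj(1) + 2*(-sqrt(5)/2 - 1/2)*conj(1) + 2*(-1/2 + sqrt(5)/2)*conj(1) + 2*(-1/2 + sqrt(5)/2)*conj(1) + 2*(-sqrt(5)/2 - 1/2)*conj(1) + 5*(0)*conj(-1) + 5*(-2)*conj(-1)]
      = (1/20)[(12) + (2) + (-sqrt(5) - 1) + (-1 + sqrt(5)) + (-1 + sqrt(5)) + (-sqrt(5) - 1) + (0) + (10)] = 20/20 = 1
  <chi_rho, chi_3> = (1/20)[1*(12)*conj(1) + 1*(2)*conj(-1) + 2*(-sqrt(5)/2 - 1/2)*conj(-1) + 2*(-1/2 + sqrt(5)/2)*conj(1) + 2*(-1/2 + sqrt(5)/2)*conj(-1) + 2*(-sqrt(5)/2 - 1/2)*conj(1) + 5*(0)*conj(1) + 5*(-2)*conj(-1)]
      = (1/20)[(12) + (-2) + (1 + sqrt(5)) + (-1 + sqrt(5)) + (1 - sqrt(5)) + (-sqrt(5) - 1) + (0) + (10)] = 20/20 = 1
  <chi_rho, chi_4> = (1/20)[1*(12)*conj(1) + 1*(2)*conj(-1) + 2*(-sqrt(5)/2 - 1/2)*conj(-1) + 2*(-1/2 + sqrt(5)/2)*conj(1) + 2*(-1/2 + sqrt(5)/2)*conj(-1) + 2*(-sqrt(5)/2 - 1/2)*conj(1) + 5*(0)*conj(-1) + 5*(-2)*conj(1)]
      = (1/20)[(12) + (-2) + (1 + sqrt(5)) + (-1 + sqrt(5)) + (1 - sqrt(5)) + (-sqrt(5) - 1) + (0) + (-10)] = 0/20 = 0
  <chi_rho, chi_5> = (1/20)[1*(12)*conj(2) + 1*(2)*conj(-2) + 2*(-sqrt(5)/2 - 1/2)*conj(1/2 + sqrt(5)/2) + 2*(-1/2 + sqrt(5)/2)*conj(-1/2 + sqrt(5)/2) + 2*(-1/2 + sqrt(5)/2)*conj(1/2 - sqrt(5)/2) + 2*(-sqrt(5)/2 - 1/2)*conj(-sqrt(5)/2 - 1/2) + 5*(0)*conj(0) + 5*(-2)*conj(0)]
      = (1/20)[(24) + (-4) + (-3 - sqrt(5)) + (3 - sqrt(5)) + (-3 + sqrt(5)) + (sqrt(5) + 3) + (0) + (0)] = 20/20 = 1
  <chi_rho, chi_6> = (1/20)[1*(12)*conj(2) + 1*(2)*conj(2) + 2*(-sqrt(5)/2 - 1/2)*conj(-1/2 + sqrt(5)/2) + 2*(-1/2 + sqrt(5)/2)*conj(-sqrt(5)/2 - 1/2) + 2*(-1/2 + sqrt(5)/2)*conj(-sqrt(5)/2 - 1/2) + 2*(-sqrt(5)/2 - 1/2)*conj(-1/2 + sqrt(5)/2) + 5*(0)*conj(0) + 5*(-2)*conj(0)]
      = (1/20)[(24) + (4) + (-2) + (-2) + (-2) + (-2) + (0) + (0)] = 20/20 = 1
  <chi_rho, chi_7> = (1/20)[1*(12)*conj(2) + 1*(2)*conj(-2) + 2*(-sqrt(5)/2 - 1/2)*conj(1/2 - sqrt(5)/2) + 2*(-1/2 + sqrt(5)/2)*conj(-sqrt(5)/2 - 1/2) + 2*(-1/2 + sqrt(5)/2)*conj(1/2 + sqrt(5)/2) + 2*(-sqrt(5)/2 - 1/2)*conj(-1/2 + sqrt(5)/2) + 5*(0)*conj(0) + 5*(-2)*conj(0)]
      = (1/20)[(24) + (-4) + (2) + (-2) + (2) + (-2) + (0) + (0)] = 20/20 = 1
  <chi_rho, chi_8> = (1/20)[1*(12)*conj(2) + 1*(2)*conj(2) + 2*(-sqrt(5)/2 - 1/2)*conj(-sqrt(5)/2 - 1/2) + 2*(-1/2 + sqrt(5)/2)*conj(-1/2 + sqrt(5)/2) + 2*(-1/2 + sqrt(5)/2)*conj(-1/2 + sqrt(5)/2) + 2*(-sqrt(5)/2 - 1/2)*conj(-sqrt(5)/2 - 1/2) + 5*(0)*conj(0) + 5*(-2)*conj(0)]
      = (1/20)[(24) + (4) + (sqrt(5) + 3) + (3 - sqrt(5)) + (3 - sqrt(5)) + (sqrt(5) + 3) + (0) + (0)] = 40/20 = 2
Dimension check: dim(rho) = sum (mult * dim) = 0*1 + 1*1 + 1*1 + 0*1 + 1*2 + 1*2 + 1*2 + 2*2 = 12 = chi_rho(e) = 12.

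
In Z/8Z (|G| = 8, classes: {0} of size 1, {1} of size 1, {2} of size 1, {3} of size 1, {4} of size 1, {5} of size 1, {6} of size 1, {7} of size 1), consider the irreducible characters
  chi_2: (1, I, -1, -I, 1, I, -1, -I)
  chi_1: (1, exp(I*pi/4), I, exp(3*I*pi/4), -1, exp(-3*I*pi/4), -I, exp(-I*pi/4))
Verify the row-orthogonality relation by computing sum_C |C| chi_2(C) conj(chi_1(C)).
Sum = 0; so <chi_2, chi_1> = 0 (distinct irreducibles are orthogonal).

Solution. Compute term by term over conjugacy classes (|C| * chi_2(C) * conj(chi_1(C))):
  1*(1)*conj(1) + 1*(I)*conj(exp(I*pi/4)) + 1*(-1)*conj(I) + 1*(-I)*conj(exp(3*I*pi/4)) + 1*(1)*conj(-1) + 1*(I)*conj(exp(-3*I*pi/4)) + 1*(-1)*conj(-I) + 1*(-I)*conj(exp(-I*pi/4))
  = (1) + (exp(I*pi/4)) + (I) + (-exp(-I*pi/4)) + (-1) + (exp(-3*I*pi/4)) + (-I) + (-exp(3*I*pi/4))
  = 0.
(Exp terms are combined using exp(i*s)*conj(exp(i*t)) = exp(i*(s-t)), and sums of them are collapsed using the identity that for every m > 1 the m distinct m-th roots of unity sum to 0, e.g. 1 + exp(2*I*pi/3) + exp(-2*I*pi/3) = 0.)
Dividing by |G| = 8 gives 0/8 = 0, matching the row-orthogonality relation <chi_2, chi_1> = [chi_2 = chi_1].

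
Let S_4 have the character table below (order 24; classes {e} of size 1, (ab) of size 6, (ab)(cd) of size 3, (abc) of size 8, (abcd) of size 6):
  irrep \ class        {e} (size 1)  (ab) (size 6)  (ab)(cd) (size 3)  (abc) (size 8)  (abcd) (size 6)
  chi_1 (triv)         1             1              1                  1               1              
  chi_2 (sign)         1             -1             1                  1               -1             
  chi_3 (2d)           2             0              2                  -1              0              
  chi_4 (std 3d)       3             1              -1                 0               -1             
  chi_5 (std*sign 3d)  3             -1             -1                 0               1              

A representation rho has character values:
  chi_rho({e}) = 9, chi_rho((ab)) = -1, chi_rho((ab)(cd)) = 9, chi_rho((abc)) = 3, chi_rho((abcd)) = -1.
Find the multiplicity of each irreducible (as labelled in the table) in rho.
Multiplicities: chi_1: 2, chi_2: 3, chi_3: 2, chi_4: 0, chi_5: 0.

Reasoning: Use <chi_rho, chi> = (1/|G|) sum_C |C| * chi_rho(C) * conj(chi(C)) with |G| = 24 for each irreducible chi in the table:
  <chi_rho, chi_1> = (1/24)[1*(9)*conj(1) + 6*(-1)*conj(1) + 3*(9)*conj(1) + 8*(3)*conj(1) + 6*(-1)*conj(1)]
      = (1/24)[(9) + (-6) + (27) + (24) + (-6)] = 48/24 = 2
  <chi_rho, chi_2> = (1/24)[1*(9)*conj(1) + 6*(-1)*conj(-1) + 3*(9)*conj(1) + 8*(3)*conj(1) + 6*(-1)*conj(-1)]
      = (1/24)[(9) + (6) + (27) + (24) + (6)] = 72/24 = 3
  <chi_rho, chi_3> = (1/24)[1*(9)*conj(2) + 6*(-1)*conj(0) + 3*(9)*conj(2) + 8*(3)*conj(-1) + 6*(-1)*conj(0)]
      = (1/24)[(18) + (0) + (54) + (-24) + (0)] = 48/24 = 2
  <chi_rho, chi_4> = (1/24)[1*(9)*conj(3) + 6*(-1)*conj(1) + 3*(9)*conj(-1) + 8*(3)*conj(0) + 6*(-1)*conj(-1)]
      = (1/24)[(27) + (-6) + (-27) + (0) + (6)] = 0/24 = 0
  <chi_rho, chi_5> = (1/24)[1*(9)*conj(3) + 6*(-1)*conj(-1) + 3*(9)*conj(-1) + 8*(3)*conj(0) + 6*(-1)*conj(1)]
      = (1/24)[(27) + (6) + (-27) + (0) + (-6)] = 0/24 = 0
Dimension check: dim(rho) = sum (mult * dim) = 2*1 + 3*1 + 2*2 + 0*3 + 0*3 = 9 = chi_rho(e) = 9.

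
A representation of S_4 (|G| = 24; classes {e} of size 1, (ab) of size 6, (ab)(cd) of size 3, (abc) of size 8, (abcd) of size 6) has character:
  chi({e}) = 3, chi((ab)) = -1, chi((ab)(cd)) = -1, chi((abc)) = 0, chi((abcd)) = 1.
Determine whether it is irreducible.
Irreducible: <chi, chi> = 1.

Justification: <chi, chi> = (1/|G|) sum_C |C| * |chi(C)|^2 = (1/24)[1*|3|^2 + 6*|-1|^2 + 3*|-1|^2 + 8*|0|^2 + 6*|1|^2]
  = (1/24)[(9) + (6) + (3) + (0) + (6)] = 24/24 = 1.
A character is irreducible iff <chi, chi> = 1, so this representation is irreducible.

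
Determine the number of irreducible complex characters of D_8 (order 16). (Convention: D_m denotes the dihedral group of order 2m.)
7

Justification: The number of irreducible complex representations of a finite group equals its number of conjugacy classes. D_8 has 7 conjugacy classes (n/2 + 3 for n even), so D_8 (order 16) has exactly 7 irreducible complex representations.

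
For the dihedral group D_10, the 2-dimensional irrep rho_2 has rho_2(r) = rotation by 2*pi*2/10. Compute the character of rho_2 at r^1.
chi_{rho_2}(r^1) = 2*cos(2*pi*2*1/10) = -1/2 + sqrt(5)/2

Details: rho_2(r^1) is rotation by angle 2*pi*2*1/10, whose trace is 2*cos(2*pi*2*1/10) = -1/2 + sqrt(5)/2.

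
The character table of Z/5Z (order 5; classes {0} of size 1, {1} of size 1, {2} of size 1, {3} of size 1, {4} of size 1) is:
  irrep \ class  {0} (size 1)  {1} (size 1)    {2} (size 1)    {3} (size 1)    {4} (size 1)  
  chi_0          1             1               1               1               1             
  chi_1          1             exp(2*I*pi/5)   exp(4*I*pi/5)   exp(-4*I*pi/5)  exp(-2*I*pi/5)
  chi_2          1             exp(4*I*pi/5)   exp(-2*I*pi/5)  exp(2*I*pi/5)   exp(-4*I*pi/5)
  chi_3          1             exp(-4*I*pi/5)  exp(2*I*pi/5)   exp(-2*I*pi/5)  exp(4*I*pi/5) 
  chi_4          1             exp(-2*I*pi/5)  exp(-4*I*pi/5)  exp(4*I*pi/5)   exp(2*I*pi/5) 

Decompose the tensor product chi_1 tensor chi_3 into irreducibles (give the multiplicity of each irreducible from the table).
chi_1 tensor chi_3 = chi_4 (all other irreducibles have multiplicity 0).

Solution. The character of a tensor product is the pointwise product (chi_1 * chi_3)(C) = chi_1(C) * chi_3(C):
  {0}: (1)*(1), {1}: (exp(2*I*pi/5))*(exp(-4*I*pi/5)), {2}: (exp(4*I*pi/5))*(exp(2*I*pi/5)), {3}: (exp(-4*I*pi/5))*(exp(-2*I*pi/5)), {4}: (exp(-2*I*pi/5))*(exp(4*I*pi/5))
so (chi_1 * chi_3) takes values
  {0} -> 1, {1} -> exp(-2*I*pi/5), {2} -> exp(-4*I*pi/5), {3} -> exp(4*I*pi/5), {4} -> exp(2*I*pi/5).
Now take the inner product of this character with each irreducible chi from the table, <chi_1*chi_3, chi> = (1/5) sum_C |C| (chi_1*chi_3)(C) conj(chi(C)):
  <chi_1*chi_3, chi_0> = (1/5)[1*(1)*conj(1) + 1*(exp(-2*I*pi/5))*conj(1) + 1*(exp(-4*I*pi/5))*conj(1) + 1*(exp(4*I*pi/5))*conj(1) + 1*(exp(2*I*pi/5))*conj(1)]
      = (1/5)[(1) + (exp(-2*I*pi/5)) + (exp(-4*I*pi/5)) + (exp(4*I*pi/5)) + (exp(2*I*pi/5))] = 0/5 = 0
  <chi_1*chi_3, chi_1> = (1/5)[1*(1)*conj(1) + 1*(exp(-2*I*pi/5))*conj(exp(2*I*pi/5)) + 1*(exp(-4*I*pi/5))*conj(exp(4*I*pi/5)) + 1*(exp(4*I*pi/5))*conj(exp(-4*I*pi/5)) + 1*(exp(2*I*pi/5))*conj(exp(-2*I*pi/5))]
      = (1/5)[(1) + (exp(-4*I*pi/5)) + (exp(2*I*pi/5)) + (exp(-2*I*pi/5)) + (exp(4*I*pi/5))] = 0/5 = 0
  <chi_1*chi_3, chi_2> = (1/5)[1*(1)*conj(1) + 1*(exp(-2*I*pi/5))*conj(exp(4*I*pi/5)) + 1*(exp(-4*I*pi/5))*conj(exp(-2*I*pi/5)) + 1*(exp(4*I*pi/5))*conj(exp(2*I*pi/5)) + 1*(exp(2*I*pi/5))*conj(exp(-4*I*pi/5))]
      = (1/5)[(1) + (exp(4*I*pi/5)) + (exp(-2*I*pi/5)) + (exp(2*I*pi/5)) + (exp(-4*I*pi/5))] = 0/5 = 0
  <chi_1*chi_3, chi_3> = (1/5)[1*(1)*conj(1) + 1*(exp(-2*I*pi/5))*conj(exp(-4*I*pi/5)) + 1*(exp(-4*I*pi/5))*conj(exp(2*I*pi/5)) + 1*(exp(4*I*pi/5))*conj(exp(-2*I*pi/5)) + 1*(exp(2*I*pi/5))*conj(exp(4*I*pi/5))]
      = (1/5)[(1) + (exp(2*I*pi/5)) + (exp(4*I*pi/5)) + (exp(-4*I*pi/5)) + (exp(-2*I*pi/5))] = 0/5 = 0
  <chi_1*chi_3, chi_4> = (1/5)[1*(1)*conj(1) + 1*(exp(-2*I*pi/5))*conj(exp(-2*I*pi/5)) + 1*(exp(-4*I*pi/5))*conj(exp(-4*I*pi/5)) + 1*(exp(4*I*pi/5))*conj(exp(4*I*pi/5)) + 1*(exp(2*I*pi/5))*conj(exp(2*I*pi/5))]
      = (1/5)[(1) + (1) + (1) + (1) + (1)] = 5/5 = 1
(Exp terms are combined using exp(i*s)*conj(exp(i*t)) = exp(i*(s-t)), and sums of them are collapsed using the identity that for every m > 1 the m distinct m-th roots of unity sum to 0, e.g. 1 + exp(2*I*pi/3) + exp(-2*I*pi/3) = 0.)
Hence the multiplicities are chi_4: 1. Dimension check: dim(chi_1)*dim(chi_3) = 1*1 = 1 and sum (mult * dim) = 1*1 = 1.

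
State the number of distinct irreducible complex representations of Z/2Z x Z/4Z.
8

Solution. The number of irreducible complex representations of a finite group equals its number of conjugacy classes. Z/2Z x Z/4Z is abelian of order 8, so every element is its own conjugacy class: 8 classes, so Z/2Z x Z/4Z (order 8) has exactly 8 irreducible complex representations.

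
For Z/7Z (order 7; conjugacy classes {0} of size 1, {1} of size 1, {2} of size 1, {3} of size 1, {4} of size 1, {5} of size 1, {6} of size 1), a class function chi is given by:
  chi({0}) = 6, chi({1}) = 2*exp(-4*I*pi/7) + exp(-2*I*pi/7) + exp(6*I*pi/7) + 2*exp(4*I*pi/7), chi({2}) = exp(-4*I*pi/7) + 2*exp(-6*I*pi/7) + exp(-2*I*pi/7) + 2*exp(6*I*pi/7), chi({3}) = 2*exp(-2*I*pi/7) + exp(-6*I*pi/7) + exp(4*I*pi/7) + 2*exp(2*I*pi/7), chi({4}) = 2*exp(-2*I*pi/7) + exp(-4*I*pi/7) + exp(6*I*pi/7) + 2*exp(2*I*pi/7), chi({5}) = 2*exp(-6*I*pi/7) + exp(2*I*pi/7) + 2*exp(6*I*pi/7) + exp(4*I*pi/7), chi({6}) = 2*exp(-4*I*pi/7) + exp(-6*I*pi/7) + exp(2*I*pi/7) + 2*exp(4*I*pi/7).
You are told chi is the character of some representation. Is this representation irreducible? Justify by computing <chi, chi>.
Not irreducible (reducible): <chi, chi> = 10 > 1.

Justification: <chi, chi> = (1/|G|) sum_C |C| * |chi(C)|^2 = (1/7)[1*|6|^2 + 1*|2*exp(-4*I*pi/7) + exp(-2*I*pi/7) + exp(6*I*pi/7) + 2*exp(4*I*pi/7)|^2 + 1*|exp(-4*I*pi/7) + 2*exp(-6*I*pi/7) + exp(-2*I*pi/7) + 2*exp(6*I*pi/7)|^2 + 1*|2*exp(-2*I*pi/7) + exp(-6*I*pi/7) + exp(4*I*pi/7) + 2*exp(2*I*pi/7)|^2 + 1*|2*exp(-2*I*pi/7) + exp(-4*I*pi/7) + exp(6*I*pi/7) + 2*exp(2*I*pi/7)|^2 + 1*|2*exp(-6*I*pi/7) + exp(2*I*pi/7) + 2*exp(6*I*pi/7) + exp(4*I*pi/7)|^2 + 1*|2*exp(-4*I*pi/7) + exp(-6*I*pi/7) + exp(2*I*pi/7) + 2*exp(4*I*pi/7)|^2]
  = (1/7)[(36) + (10 + 4*exp(-2*I*pi/7) + 7*exp(-6*I*pi/7) + 2*exp(-4*I*pi/7) + 2*exp(4*I*pi/7) + 7*exp(6*I*pi/7) + 4*exp(2*I*pi/7)) + (10 + 7*exp(-2*I*pi/7) + 4*exp(-4*I*pi/7) + 2*exp(-6*I*pi/7) + 2*exp(6*I*pi/7) + 4*exp(4*I*pi/7) + 7*exp(2*I*pi/7)) + (10 + 7*exp(-4*I*pi/7) + 4*exp(-6*I*pi/7) + 2*exp(-2*I*pi/7) + 2*exp(2*I*pi/7) + 4*exp(6*I*pi/7) + 7*exp(4*I*pi/7)) + (10 + 7*exp(-4*I*pi/7) + 4*exp(-6*I*pi/7) + 2*exp(-2*I*pi/7) + 2*exp(2*I*pi/7) + 4*exp(6*I*pi/7) + 7*exp(4*I*pi/7)) + (10 + 7*exp(-2*I*pi/7) + 4*exp(-4*I*pi/7) + 2*exp(-6*I*pi/7) + 2*exp(6*I*pi/7) + 4*exp(4*I*pi/7) + 7*exp(2*I*pi/7)) + (10 + 4*exp(-2*I*pi/7) + 7*exp(-6*I*pi/7) + 2*exp(-4*I*pi/7) + 2*exp(4*I*pi/7) + 7*exp(6*I*pi/7) + 4*exp(2*I*pi/7))] = 70/7 = 10.
(Exp terms are combined using exp(i*s)*conj(exp(i*t)) = exp(i*(s-t)), and sums of them are collapsed using the identity that for every m > 1 the m distinct m-th roots of unity sum to 0, e.g. 1 + exp(2*I*pi/3) + exp(-2*I*pi/3) = 0.)
A character is irreducible iff <chi, chi> = 1, so this representation is reducible.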